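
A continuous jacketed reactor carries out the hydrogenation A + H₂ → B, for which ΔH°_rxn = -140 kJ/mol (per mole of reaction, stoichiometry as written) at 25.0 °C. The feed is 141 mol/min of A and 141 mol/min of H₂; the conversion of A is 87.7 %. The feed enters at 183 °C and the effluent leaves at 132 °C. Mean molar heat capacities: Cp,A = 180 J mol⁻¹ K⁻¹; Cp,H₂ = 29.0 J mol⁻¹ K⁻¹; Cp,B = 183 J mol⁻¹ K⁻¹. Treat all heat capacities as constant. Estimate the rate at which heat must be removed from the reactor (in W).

Extent of reaction ξ = 0.877 × 141 = 123.66 mol/min
Reaction term: ξ·ΔH°_rxn = 123.66 × -140 = -17312 kJ/min
Sensible, feed 183→25 °C: -4656.1 kJ/min
Outlet flows (mol/min): A 17.343, H₂ 17.343, B 123.66
Sensible, products 25→132 °C: 2809.2 kJ/min
Q = ΔH = -19159 kJ/min = -319.32 kW
Heat removed = 319320 W

Q_out = 319000 W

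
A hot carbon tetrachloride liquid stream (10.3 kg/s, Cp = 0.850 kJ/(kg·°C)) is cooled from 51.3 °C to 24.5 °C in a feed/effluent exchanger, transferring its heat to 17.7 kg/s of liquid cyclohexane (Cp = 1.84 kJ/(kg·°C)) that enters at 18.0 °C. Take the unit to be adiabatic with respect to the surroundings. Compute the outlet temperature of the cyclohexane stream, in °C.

T_c,out = 25.2 °C

Heat released by hot stream: Q = 10.3 × 0.850 × (51.3 − 24.5) = 234.63 kJ/s
Energy balance on cold side (adiabatic exchanger): Q = ṁ_c·Cp_c·(T_c,out − T_c,in)
T_c,out = 18.0 + 234.63/(17.7 × 1.84) = 25.204 °C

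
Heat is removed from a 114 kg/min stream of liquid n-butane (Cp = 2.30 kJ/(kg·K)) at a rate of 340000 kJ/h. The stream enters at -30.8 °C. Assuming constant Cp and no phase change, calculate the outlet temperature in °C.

T_out = -52.4 °C

Q = 340000 kJ/h = 5666.7 kJ/min
ΔT = Q/(ṁ·Cp) = 5666.7/(114×2.30) = 21.612 K
T_out = -30.8 − 21.612 = -52.412 °C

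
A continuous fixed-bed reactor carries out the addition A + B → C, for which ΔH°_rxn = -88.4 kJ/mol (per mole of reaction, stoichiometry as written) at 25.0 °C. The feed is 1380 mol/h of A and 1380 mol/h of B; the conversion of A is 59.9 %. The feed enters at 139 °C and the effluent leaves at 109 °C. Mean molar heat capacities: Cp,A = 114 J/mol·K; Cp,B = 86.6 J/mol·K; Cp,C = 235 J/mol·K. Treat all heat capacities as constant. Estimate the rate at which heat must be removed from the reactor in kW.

Q_out = 21.9 kW

Extent of reaction ξ = 0.599 × 1380 = 826.62 mol/h
Reaction term: ξ·ΔH°_rxn = 826.62 × -88.4 = -73073 kJ/h
Sensible, feed 139→25 °C: -31558 kJ/h
Outlet flows (mol/h): A 553.38, B 553.38, C 826.62
Sensible, products 25→109 °C: 25642 kJ/h
Q = ΔH = -78989 kJ/h = -21.942 kW
Heat removed = 21.942 kW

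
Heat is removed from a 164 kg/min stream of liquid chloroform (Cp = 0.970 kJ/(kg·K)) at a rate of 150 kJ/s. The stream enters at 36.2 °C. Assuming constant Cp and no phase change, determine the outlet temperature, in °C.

Q = 150 kJ/s = 9000 kJ/min
ΔT = Q/(ṁ·Cp) = 9000/(164×0.970) = 56.575 K
T_out = 36.2 − 56.575 = -20.375 °C

T_out = -20.4 °C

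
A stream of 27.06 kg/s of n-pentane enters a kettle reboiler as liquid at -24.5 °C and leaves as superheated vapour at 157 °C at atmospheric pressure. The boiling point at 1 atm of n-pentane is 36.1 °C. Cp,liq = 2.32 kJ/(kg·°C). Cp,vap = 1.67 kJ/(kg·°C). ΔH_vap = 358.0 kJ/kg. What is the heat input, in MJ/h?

liquid -24.5→36.1 °C: 140.59 kJ/kg
vaporisation at 36.1 °C: 358 kJ/kg
vapour 36.1→157 °C: 201.9 kJ/kg
Δh = 140.59 + 358 + 201.9 = 700.5 kJ/kg
Q = ṁ·Δh = 27.06 kg/s × 700.5 kJ/kg = 18955 kJ/s
|Q| = 18955 kW = 68239 MJ/h

Q = 68200 MJ/h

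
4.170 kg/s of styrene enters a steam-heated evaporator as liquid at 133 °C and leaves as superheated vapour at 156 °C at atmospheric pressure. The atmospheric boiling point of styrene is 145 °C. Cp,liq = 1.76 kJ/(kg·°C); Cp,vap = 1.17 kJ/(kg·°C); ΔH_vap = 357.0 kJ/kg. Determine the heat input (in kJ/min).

Q = 97800 kJ/min

liquid 133→145 °C: 21.12 kJ/kg
vaporisation at 145 °C: 357 kJ/kg
vapour 145→156 °C: 12.87 kJ/kg
Δh = 21.12 + 357 + 12.87 = 390.99 kJ/kg
Q = ṁ·Δh = 4.170 kg/s × 390.99 kJ/kg = 1630.4 kJ/s
|Q| = 1630.4 kW = 97826 kJ/min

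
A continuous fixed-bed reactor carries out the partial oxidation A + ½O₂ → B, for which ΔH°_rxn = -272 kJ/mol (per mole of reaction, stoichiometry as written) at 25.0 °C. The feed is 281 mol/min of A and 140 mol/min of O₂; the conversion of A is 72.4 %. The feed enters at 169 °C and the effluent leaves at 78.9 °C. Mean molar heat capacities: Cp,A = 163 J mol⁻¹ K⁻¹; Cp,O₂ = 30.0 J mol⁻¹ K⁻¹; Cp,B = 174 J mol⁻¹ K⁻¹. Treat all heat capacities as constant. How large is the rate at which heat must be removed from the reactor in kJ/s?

Q_out = 998 kJ/s

Extent of reaction ξ = 0.724 × 281 = 203.44 mol/min
Reaction term: ξ·ΔH°_rxn = 203.44 × -272 = -55337 kJ/min
Sensible, feed 169→25 °C: -7200.4 kJ/min
Outlet flows (mol/min): A 77.556, O₂ 38.278, B 203.44
Sensible, products 25→78.9 °C: 2651.3 kJ/min
Q = ΔH = -59886 kJ/min = -998.1 kW
Heat removed = 998.1 kJ/s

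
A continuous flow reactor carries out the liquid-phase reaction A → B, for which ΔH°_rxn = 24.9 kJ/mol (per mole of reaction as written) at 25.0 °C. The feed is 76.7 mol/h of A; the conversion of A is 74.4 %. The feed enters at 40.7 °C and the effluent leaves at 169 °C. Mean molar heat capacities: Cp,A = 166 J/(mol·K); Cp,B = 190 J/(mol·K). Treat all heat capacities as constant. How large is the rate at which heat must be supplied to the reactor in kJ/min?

Extent of reaction ξ = 0.744 × 76.7 = 57.065 mol/h
Reaction term: ξ·ΔH°_rxn = 57.065 × 24.9 = 1420.9 kJ/h
Sensible, feed 40.7→25 °C: -199.9 kJ/h
Outlet flows (mol/h): A 19.635, B 57.065
Sensible, products 25→169 °C: 2030.7 kJ/h
Q = ΔH = 3251.7 kJ/h = 0.90324 kW
Heat supplied = 54.195 kJ/min

Q_in = 54.2 kJ/min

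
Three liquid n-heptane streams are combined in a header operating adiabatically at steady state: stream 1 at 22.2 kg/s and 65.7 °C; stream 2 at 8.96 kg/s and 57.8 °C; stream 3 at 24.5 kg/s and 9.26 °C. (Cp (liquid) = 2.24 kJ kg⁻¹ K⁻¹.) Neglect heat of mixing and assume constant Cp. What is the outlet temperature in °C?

Energy balance with Q = 0: Σ ṁᵢCp,ᵢ(T_out − Tᵢ) = 0
T_out = Σ ṁᵢCp,ᵢTᵢ / Σ ṁᵢCp,ᵢ
      = 4935.4 / 124.68 = 39.585 °C

T_out = 39.6 °C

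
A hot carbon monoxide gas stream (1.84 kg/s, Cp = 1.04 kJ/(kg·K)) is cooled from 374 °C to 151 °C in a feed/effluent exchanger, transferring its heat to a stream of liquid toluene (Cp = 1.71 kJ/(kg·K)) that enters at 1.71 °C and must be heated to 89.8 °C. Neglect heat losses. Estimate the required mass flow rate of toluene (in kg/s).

ṁ_c = 2.83 kg/s

Heat released by hot stream: Q = 1.84 × 1.04 × (374 − 151) = 426.73 kJ/s
Energy balance on cold side (adiabatic exchanger): Q = ṁ_c·Cp_c·(T_c,out − T_c,in)
ṁ_c = 426.73 / [1.71 × (89.8 − 1.71)] = 2.8329 kg/s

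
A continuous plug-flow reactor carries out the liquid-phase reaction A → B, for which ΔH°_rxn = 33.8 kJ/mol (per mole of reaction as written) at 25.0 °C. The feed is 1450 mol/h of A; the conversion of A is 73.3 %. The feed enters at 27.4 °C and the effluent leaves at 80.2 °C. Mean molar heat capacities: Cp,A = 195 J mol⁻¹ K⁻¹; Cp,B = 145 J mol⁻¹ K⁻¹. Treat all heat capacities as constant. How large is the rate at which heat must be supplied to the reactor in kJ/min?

Q_in = 799 kJ/min

Extent of reaction ξ = 0.733 × 1450 = 1062.8 mol/h
Reaction term: ξ·ΔH°_rxn = 1062.8 × 33.8 = 35924 kJ/h
Sensible, feed 27.4→25 °C: -678.6 kJ/h
Outlet flows (mol/h): A 387.15, B 1062.8
Sensible, products 25→80.2 °C: 12674 kJ/h
Q = ΔH = 47920 kJ/h = 13.311 kW
Heat supplied = 798.67 kJ/min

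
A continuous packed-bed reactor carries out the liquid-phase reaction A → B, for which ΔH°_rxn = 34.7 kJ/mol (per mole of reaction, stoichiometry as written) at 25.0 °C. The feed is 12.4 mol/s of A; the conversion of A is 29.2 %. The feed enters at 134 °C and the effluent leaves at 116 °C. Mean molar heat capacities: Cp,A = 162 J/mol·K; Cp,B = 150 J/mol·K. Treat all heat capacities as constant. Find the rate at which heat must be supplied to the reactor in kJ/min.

Extent of reaction ξ = 0.292 × 12.4 = 3.6208 mol/s
Reaction term: ξ·ΔH°_rxn = 3.6208 × 34.7 = 125.64 kJ/s
Sensible, feed 134→25 °C: -218.96 kJ/s
Outlet flows (mol/s): A 8.7792, B 3.6208
Sensible, products 25→116 °C: 178.85 kJ/s
Q = ΔH = 85.529 kJ/s = 85.529 kW
Heat supplied = 5131.8 kJ/min

Q_in = 5130 kJ/min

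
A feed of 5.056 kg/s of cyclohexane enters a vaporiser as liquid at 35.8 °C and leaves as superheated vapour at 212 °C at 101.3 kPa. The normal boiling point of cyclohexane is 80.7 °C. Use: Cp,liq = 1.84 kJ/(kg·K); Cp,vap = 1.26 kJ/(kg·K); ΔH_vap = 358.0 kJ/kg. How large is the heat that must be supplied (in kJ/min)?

Q = 184000 kJ/min

liquid 35.8→80.7 °C: 82.616 kJ/kg
vaporisation at 80.7 °C: 358 kJ/kg
vapour 80.7→212 °C: 165.44 kJ/kg
Δh = 82.616 + 358 + 165.44 = 606.05 kJ/kg
Q = ṁ·Δh = 5.056 kg/s × 606.05 kJ/kg = 3064.2 kJ/s
|Q| = 3064.2 kW = 183850 kJ/min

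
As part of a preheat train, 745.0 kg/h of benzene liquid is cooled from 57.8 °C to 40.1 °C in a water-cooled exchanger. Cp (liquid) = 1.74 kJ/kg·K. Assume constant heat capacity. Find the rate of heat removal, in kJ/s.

Q_c = 6.37 kJ/s

Q = ṁ·Cp·ΔT = 745.0 × 1.74 × (40.1 − 57.8) = -22945 kJ/h
Converting: 22945 / 3600 s = 6.3735 kW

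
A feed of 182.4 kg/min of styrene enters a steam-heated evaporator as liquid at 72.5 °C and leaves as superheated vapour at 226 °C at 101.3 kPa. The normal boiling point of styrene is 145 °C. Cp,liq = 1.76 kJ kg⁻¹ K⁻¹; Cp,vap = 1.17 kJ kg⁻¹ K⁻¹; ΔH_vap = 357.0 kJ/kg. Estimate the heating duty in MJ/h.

liquid 72.5→145 °C: 127.6 kJ/kg
vaporisation at 145 °C: 357 kJ/kg
vapour 145→226 °C: 94.77 kJ/kg
Δh = 127.6 + 357 + 94.77 = 579.37 kJ/kg
Q = ṁ·Δh = 182.4 kg/min × 579.37 kJ/kg = 105680 kJ/min
|Q| = 1761.3 kW = 6340.6 MJ/h

Q = 6340 MJ/h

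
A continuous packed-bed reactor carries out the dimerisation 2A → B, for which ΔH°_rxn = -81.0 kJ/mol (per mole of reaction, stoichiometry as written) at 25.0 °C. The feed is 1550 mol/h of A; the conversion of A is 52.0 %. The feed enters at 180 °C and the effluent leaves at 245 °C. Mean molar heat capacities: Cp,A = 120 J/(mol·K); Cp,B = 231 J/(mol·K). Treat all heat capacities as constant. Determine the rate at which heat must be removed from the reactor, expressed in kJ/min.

Extent of reaction ξ = 0.520 × 1550 / 2 = 403 mol/h
Reaction term: ξ·ΔH°_rxn = 403 × -81.0 = -32643 kJ/h
Sensible, feed 180→25 °C: -28830 kJ/h
Outlet flows (mol/h): A 744, B 403
Sensible, products 25→245 °C: 40122 kJ/h
Q = ΔH = -21351 kJ/h = -5.9308 kW
Heat removed = 355.85 kJ/min

Q_out = 356 kJ/min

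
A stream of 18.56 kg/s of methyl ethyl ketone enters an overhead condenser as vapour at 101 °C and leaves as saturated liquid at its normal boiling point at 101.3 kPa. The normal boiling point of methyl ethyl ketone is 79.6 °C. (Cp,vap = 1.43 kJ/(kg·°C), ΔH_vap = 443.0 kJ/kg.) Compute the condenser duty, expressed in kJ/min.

Q_c = 527000 kJ/min

vapour 101→79.6 °C: -30.602 kJ/kg
condensation at 79.6 °C: -443 kJ/kg
Δh = -30.602 + -443 = -473.6 kJ/kg
Q = ṁ·Δh = 18.56 kg/s × -473.6 kJ/kg = -8790.1 kJ/s
|Q| = 8790.1 kW = 527400 kJ/min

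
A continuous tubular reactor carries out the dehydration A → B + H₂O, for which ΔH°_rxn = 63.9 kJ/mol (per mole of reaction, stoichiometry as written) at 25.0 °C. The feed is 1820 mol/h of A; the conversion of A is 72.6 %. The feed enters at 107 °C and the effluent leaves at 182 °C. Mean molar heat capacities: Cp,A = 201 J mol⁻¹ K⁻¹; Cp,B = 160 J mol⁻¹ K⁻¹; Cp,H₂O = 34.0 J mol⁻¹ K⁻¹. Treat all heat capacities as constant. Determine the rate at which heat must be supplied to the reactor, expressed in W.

Q_in = 30700 W

Extent of reaction ξ = 0.726 × 1820 = 1321.3 mol/h
Reaction term: ξ·ΔH°_rxn = 1321.3 × 63.9 = 84432 kJ/h
Sensible, feed 107→25 °C: -29997 kJ/h
Outlet flows (mol/h): A 498.68, B 1321.3, H₂O 1321.3
Sensible, products 25→182 °C: 55982 kJ/h
Q = ΔH = 110420 kJ/h = 30.671 kW
Heat supplied = 30671 W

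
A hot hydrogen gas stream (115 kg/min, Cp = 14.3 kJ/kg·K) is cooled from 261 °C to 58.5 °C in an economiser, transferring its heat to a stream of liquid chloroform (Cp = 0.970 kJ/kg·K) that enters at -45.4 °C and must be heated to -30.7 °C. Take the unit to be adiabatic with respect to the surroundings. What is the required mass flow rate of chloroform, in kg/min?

Heat released by hot stream: Q = 115 × 14.3 × (261 − 58.5) = 333010 kJ/min
Energy balance on cold side (adiabatic exchanger): Q = ṁ_c·Cp_c·(T_c,out − T_c,in)
ṁ_c = 333010 / [0.970 × (-30.7 − -45.4)] = 23354 kg/min

ṁ_c = 23400 kg/min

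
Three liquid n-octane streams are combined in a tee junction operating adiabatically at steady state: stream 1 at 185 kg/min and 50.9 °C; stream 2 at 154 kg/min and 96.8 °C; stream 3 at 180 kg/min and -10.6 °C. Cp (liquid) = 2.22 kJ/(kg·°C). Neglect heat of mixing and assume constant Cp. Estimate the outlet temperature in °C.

T_out = 43.2 °C

No heat crosses the boundary, so H_out = H_in.
Σ ṁᵢCp,ᵢTᵢ = 185×2.22×50.9 + 154×2.22×96.8 + 180×2.22×-10.6 = 49763
Σ ṁᵢCp,ᵢ = 185×2.22 + 154×2.22 + 180×2.22 = 1152.2
T_out = 49763 / 1152.2 = 43.19 °C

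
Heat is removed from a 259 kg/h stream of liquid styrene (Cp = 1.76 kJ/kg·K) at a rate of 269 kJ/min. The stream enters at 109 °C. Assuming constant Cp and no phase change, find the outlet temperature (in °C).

Q = 269 kJ/min = 16140 kJ/h
ΔT = Q/(ṁ·Cp) = 16140/(259×1.76) = 35.407 K
T_out = 109 − 35.407 = 73.593 °C

T_out = 73.6 °C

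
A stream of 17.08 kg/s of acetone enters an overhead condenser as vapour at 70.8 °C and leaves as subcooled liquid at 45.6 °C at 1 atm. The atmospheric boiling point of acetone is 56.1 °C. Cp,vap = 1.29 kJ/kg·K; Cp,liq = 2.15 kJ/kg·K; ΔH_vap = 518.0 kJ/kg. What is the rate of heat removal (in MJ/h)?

vapour 70.8→56.1 °C: -18.963 kJ/kg
condensation at 56.1 °C: -518 kJ/kg
liquid 56.1→45.6 °C: -22.575 kJ/kg
Δh = -18.963 + -518 + -22.575 = -559.54 kJ/kg
Q = ṁ·Δh = 17.08 kg/s × -559.54 kJ/kg = -9556.9 kJ/s
|Q| = 9556.9 kW = 34405 MJ/h

Q_c = 34400 MJ/h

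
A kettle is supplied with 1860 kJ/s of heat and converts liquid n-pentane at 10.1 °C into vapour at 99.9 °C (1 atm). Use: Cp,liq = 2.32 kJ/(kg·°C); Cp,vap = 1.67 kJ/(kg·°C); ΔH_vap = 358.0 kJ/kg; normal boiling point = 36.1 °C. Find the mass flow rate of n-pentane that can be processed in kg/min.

Δh = 2.32×(36.1−10.1) + 358.0 + 1.67×(99.9−36.1) = 524.87 kJ/kg
Q = 1860 kJ/s = 1860 kJ/s = 111600 kJ/min
ṁ = Q/Δh = 111600 / 524.87 = 212.63 kg/min

ṁ = 213 kg/min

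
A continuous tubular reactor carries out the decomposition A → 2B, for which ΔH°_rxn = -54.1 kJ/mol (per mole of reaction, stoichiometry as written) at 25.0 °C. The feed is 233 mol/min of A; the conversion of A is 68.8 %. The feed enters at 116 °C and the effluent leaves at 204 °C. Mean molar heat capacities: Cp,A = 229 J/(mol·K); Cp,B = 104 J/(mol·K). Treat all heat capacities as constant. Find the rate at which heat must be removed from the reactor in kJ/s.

Q_out = 76.3 kJ/s

Extent of reaction ξ = 0.688 × 233 = 160.3 mol/min
Reaction term: ξ·ΔH°_rxn = 160.3 × -54.1 = -8672.4 kJ/min
Sensible, feed 116→25 °C: -4855.5 kJ/min
Outlet flows (mol/min): A 72.696, B 320.61
Sensible, products 25→204 °C: 8948.3 kJ/min
Q = ΔH = -4579.6 kJ/min = -76.327 kW
Heat removed = 76.327 kJ/s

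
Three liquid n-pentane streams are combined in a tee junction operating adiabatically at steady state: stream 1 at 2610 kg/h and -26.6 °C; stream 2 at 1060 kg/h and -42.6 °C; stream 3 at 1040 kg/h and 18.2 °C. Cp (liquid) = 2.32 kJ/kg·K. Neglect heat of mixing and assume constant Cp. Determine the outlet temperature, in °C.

No heat crosses the boundary, so H_out = H_in.
T_out = Σ ṁᵢCp,ᵢTᵢ / Σ ṁᵢCp,ᵢ
      = -221920 / 10927 = -20.309 °C

T_out = -20.3 °C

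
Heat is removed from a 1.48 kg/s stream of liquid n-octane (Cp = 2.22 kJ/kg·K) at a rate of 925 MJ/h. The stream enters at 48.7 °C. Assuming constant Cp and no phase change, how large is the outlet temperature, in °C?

Q = 925 MJ/h = 256.94 kJ/s
ΔT = Q/(ṁ·Cp) = 256.94/(1.48×2.22) = 78.203 K
T_out = 48.7 − 78.203 = -29.503 °C

T_out = -29.5 °C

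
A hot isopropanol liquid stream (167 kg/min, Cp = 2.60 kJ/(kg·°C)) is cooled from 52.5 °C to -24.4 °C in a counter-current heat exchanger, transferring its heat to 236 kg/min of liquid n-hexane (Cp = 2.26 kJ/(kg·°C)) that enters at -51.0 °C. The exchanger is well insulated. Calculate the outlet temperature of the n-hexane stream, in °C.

T_c,out = 11.6 °C

Heat released by hot stream: Q = 167 × 2.60 × (52.5 − -24.4) = 33390 kJ/min
Energy balance on cold side (adiabatic exchanger): Q = ṁ_c·Cp_c·(T_c,out − T_c,in)
T_c,out = -51.0 + 33390/(236 × 2.26) = 11.603 °C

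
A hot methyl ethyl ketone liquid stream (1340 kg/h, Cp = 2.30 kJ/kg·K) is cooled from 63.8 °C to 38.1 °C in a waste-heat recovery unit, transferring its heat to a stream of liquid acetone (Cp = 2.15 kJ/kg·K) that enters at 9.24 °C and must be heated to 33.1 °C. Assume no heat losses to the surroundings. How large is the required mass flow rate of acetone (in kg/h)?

Heat released by hot stream: Q = 1340 × 2.30 × (63.8 − 38.1) = 79207 kJ/h
Energy balance on cold side (adiabatic exchanger): Q = ṁ_c·Cp_c·(T_c,out − T_c,in)
ṁ_c = 79207 / [2.15 × (33.1 − 9.24)] = 1544 kg/h

ṁ_c = 1540 kg/h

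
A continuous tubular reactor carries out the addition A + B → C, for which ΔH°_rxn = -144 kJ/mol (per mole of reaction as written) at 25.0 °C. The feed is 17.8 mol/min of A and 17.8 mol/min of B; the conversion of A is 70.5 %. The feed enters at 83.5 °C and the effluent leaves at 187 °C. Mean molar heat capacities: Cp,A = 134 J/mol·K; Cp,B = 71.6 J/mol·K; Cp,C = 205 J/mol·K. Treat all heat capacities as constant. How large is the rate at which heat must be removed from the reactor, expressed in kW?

Q_out = 23.8 kW

Extent of reaction ξ = 0.705 × 17.8 = 12.549 mol/min
Reaction term: ξ·ΔH°_rxn = 12.549 × -144 = -1807.1 kJ/min
Sensible, feed 83.5→25 °C: -214.09 kJ/min
Outlet flows (mol/min): A 5.251, B 5.251, C 12.549
Sensible, products 25→187 °C: 591.65 kJ/min
Q = ΔH = -1429.5 kJ/min = -23.825 kW
Heat removed = 23.825 kW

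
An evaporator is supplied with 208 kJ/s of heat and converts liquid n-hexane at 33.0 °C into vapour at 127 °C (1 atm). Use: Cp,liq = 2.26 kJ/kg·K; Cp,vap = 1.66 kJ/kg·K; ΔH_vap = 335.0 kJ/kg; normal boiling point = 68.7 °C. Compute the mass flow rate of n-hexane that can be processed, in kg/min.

ṁ = 24.4 kg/min

Δh = 2.26×(68.7−33.0) + 335.0 + 1.66×(127−68.7) = 512.46 kJ/kg
Q = 208 kJ/s = 208 kJ/s = 12480 kJ/min
ṁ = Q/Δh = 12480 / 512.46 = 24.353 kg/min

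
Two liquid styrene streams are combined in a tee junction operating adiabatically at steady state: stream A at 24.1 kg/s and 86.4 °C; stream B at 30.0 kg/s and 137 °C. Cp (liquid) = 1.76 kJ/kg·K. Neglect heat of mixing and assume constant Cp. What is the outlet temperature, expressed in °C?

T_out = 114 °C

Adiabatic, steady state ⇒ Σ ṁᵢCp,ᵢ(T_out − Tᵢ) = 0
Σ ṁᵢCp,ᵢTᵢ = 24.1×1.76×86.4 + 30.0×1.76×137 = 10898
Σ ṁᵢCp,ᵢ = 24.1×1.76 + 30.0×1.76 = 95.216
T_out = 10898 / 95.216 = 114.46 °C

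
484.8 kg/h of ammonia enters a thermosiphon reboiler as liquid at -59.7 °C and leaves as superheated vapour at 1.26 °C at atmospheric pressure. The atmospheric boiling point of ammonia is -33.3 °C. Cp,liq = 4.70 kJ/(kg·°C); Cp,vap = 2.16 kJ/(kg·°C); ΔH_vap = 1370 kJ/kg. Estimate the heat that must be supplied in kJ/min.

Q = 12700 kJ/min

liquid -59.7→-33.3 °C: 124.08 kJ/kg
vaporisation at -33.3 °C: 1370 kJ/kg
vapour -33.3→1.26 °C: 74.65 kJ/kg
Δh = 124.08 + 1370 + 74.65 = 1568.7 kJ/kg
Q = ṁ·Δh = 484.8 kg/h × 1568.7 kJ/kg = 760520 kJ/h
|Q| = 211.26 kW = 12675 kJ/min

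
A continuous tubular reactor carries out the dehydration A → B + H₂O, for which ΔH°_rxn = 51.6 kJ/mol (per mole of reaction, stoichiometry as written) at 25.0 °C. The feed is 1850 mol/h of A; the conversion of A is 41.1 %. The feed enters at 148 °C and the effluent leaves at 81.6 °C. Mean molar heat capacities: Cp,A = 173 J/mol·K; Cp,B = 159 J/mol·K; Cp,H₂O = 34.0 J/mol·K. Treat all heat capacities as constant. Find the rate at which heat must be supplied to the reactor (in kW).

Extent of reaction ξ = 0.411 × 1850 = 760.35 mol/h
Reaction term: ξ·ΔH°_rxn = 760.35 × 51.6 = 39234 kJ/h
Sensible, feed 148→25 °C: -39366 kJ/h
Outlet flows (mol/h): A 1089.7, B 760.35, H₂O 760.35
Sensible, products 25→81.6 °C: 18976 kJ/h
Q = ΔH = 18843 kJ/h = 5.2343 kW
Heat supplied = 5.2343 kW

Q_in = 5.23 kW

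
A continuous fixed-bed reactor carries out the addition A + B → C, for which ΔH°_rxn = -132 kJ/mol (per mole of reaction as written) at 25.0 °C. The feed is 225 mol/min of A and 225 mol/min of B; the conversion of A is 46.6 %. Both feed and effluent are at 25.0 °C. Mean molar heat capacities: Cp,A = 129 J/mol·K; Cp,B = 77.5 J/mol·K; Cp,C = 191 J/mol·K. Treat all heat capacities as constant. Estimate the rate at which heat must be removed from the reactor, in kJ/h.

Q_out = 830000 kJ/h

Extent of reaction ξ = 0.466 × 225 = 104.85 mol/min
Reaction term: ξ·ΔH°_rxn = 104.85 × -132 = -13840 kJ/min
Q = ΔH = -13840 kJ/min = -230.67 kW
Heat removed = 830410 kJ/h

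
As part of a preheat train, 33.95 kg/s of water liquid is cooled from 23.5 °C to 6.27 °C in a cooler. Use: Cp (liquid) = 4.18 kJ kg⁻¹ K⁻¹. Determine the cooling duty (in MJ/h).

Q_c = 8800 MJ/h

Q = ṁ·Cp·ΔT = 33.95 × 4.18 × (6.27 − 23.5) = -2445.1 kJ/s
Cooling duty = 8802.5 MJ/h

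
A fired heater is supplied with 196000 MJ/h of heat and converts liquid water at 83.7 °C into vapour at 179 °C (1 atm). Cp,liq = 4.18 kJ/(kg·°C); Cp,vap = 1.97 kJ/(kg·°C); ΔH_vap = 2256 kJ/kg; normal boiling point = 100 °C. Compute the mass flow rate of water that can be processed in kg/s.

ṁ = 22.0 kg/s

Δh = 4.18×(100−83.7) + 2256 + 1.97×(179−100) = 2479.8 kJ/kg
Q = 196000 MJ/h = 54444 kJ/s = 54444 kJ/s
ṁ = Q/Δh = 54444 / 2479.8 = 21.955 kg/s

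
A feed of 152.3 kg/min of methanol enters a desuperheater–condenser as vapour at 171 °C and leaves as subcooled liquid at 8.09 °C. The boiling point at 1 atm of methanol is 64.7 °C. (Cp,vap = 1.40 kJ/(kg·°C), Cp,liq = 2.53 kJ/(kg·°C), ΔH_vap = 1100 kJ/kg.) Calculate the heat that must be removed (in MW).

vapour 171→64.7 °C: -148.82 kJ/kg
condensation at 64.7 °C: -1100 kJ/kg
liquid 64.7→8.09 °C: -143.22 kJ/kg
Δh = -148.82 + -1100 + -143.22 = -1392 kJ/kg
Q = ṁ·Δh = 152.3 kg/min × -1392 kJ/kg = -212010 kJ/min
|Q| = 3533.5 kW = 3.5335 MW

Q_c = 3.53 MW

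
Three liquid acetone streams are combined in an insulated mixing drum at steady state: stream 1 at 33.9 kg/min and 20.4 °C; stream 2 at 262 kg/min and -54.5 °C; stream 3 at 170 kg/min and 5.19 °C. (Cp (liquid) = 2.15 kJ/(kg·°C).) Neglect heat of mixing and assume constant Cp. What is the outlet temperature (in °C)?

Adiabatic, steady state ⇒ Σ ṁᵢCp,ᵢ(T_out − Tᵢ) = 0
T_out = Σ ṁᵢCp,ᵢTᵢ / Σ ṁᵢCp,ᵢ
      = -27316 / 1001.7 = -27.27 °C

T_out = -27.3 °C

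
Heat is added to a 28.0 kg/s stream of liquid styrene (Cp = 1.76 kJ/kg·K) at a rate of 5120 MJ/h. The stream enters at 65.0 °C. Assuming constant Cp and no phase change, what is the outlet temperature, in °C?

Q = 5120 MJ/h = 1422.2 kJ/s
ΔT = Q/(ṁ·Cp) = 1422.2/(28.0×1.76) = 28.86 K
T_out = 65.0 + 28.86 = 93.86 °C

T_out = 93.9 °C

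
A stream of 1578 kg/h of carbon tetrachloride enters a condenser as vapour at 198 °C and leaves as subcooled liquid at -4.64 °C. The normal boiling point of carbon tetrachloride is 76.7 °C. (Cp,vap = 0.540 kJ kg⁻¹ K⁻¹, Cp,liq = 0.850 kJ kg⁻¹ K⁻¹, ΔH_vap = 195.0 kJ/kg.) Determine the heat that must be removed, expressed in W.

Q_c = 144000 W

vapour 198→76.7 °C: -65.502 kJ/kg
condensation at 76.7 °C: -195 kJ/kg
liquid 76.7→-4.64 °C: -69.139 kJ/kg
Δh = -65.502 + -195 + -69.139 = -329.64 kJ/kg
Q = ṁ·Δh = 1578 kg/h × -329.64 kJ/kg = -520170 kJ/h
|Q| = 144.49 kW = 144490 W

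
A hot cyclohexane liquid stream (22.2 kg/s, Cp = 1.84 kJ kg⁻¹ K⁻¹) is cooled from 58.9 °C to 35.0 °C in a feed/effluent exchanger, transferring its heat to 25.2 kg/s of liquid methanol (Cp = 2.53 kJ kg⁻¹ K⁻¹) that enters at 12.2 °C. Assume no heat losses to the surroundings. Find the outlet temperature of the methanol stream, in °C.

Heat released by hot stream: Q = 22.2 × 1.84 × (58.9 − 35.0) = 976.27 kJ/s
Energy balance on cold side (adiabatic exchanger): Q = ṁ_c·Cp_c·(T_c,out − T_c,in)
T_c,out = 12.2 + 976.27/(25.2 × 2.53) = 27.513 °C

T_c,out = 27.5 °C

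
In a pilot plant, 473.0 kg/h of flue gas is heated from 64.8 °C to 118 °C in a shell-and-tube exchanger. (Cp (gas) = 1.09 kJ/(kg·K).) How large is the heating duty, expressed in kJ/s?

Q = ṁ·Cp·ΔT = 473.0 × 1.09 × (118 − 64.8) = 27428 kJ/h
Converting: 27428 / 3600 s = 7.619 kW

Q = 7.62 kJ/s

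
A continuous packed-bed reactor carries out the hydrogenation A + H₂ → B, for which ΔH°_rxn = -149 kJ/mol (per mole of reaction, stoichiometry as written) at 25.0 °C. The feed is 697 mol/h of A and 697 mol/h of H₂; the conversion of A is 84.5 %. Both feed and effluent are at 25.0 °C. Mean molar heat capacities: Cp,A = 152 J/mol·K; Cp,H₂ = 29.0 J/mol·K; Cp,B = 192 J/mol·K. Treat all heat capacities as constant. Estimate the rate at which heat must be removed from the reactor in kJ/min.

Extent of reaction ξ = 0.845 × 697 = 588.97 mol/h
Reaction term: ξ·ΔH°_rxn = 588.97 × -149 = -87756 kJ/h
Q = ΔH = -87756 kJ/h = -24.377 kW
Heat removed = 1462.6 kJ/min

Q_out = 1460 kJ/min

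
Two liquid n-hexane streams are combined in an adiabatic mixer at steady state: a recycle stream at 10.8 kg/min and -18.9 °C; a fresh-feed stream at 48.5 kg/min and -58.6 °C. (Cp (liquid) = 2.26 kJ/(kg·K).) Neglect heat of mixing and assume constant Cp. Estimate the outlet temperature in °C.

T_out = -51.4 °C

No heat crosses the boundary, so H_out = H_in.
T_out = Σ ṁᵢCp,ᵢTᵢ / Σ ṁᵢCp,ᵢ
      = -6884.5 / 134.02 = -51.37 °C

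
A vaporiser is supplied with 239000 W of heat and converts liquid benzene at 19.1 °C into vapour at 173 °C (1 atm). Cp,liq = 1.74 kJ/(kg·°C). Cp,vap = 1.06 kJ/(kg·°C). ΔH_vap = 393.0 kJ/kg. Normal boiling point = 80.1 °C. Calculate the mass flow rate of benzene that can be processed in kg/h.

Δh = 1.74×(80.1−19.1) + 393.0 + 1.06×(173−80.1) = 597.61 kJ/kg
Q = 239000 W = 239 kJ/s = 860400 kJ/h
ṁ = Q/Δh = 860400 / 597.61 = 1439.7 kg/h

ṁ = 1440 kg/h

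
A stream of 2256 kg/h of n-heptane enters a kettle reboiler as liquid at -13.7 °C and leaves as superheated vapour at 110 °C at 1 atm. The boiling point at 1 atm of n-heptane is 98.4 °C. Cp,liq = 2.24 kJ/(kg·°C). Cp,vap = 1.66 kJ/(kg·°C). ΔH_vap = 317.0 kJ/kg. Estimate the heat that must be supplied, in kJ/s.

liquid -13.7→98.4 °C: 251.1 kJ/kg
vaporisation at 98.4 °C: 317 kJ/kg
vapour 98.4→110 °C: 19.256 kJ/kg
Δh = 251.1 + 317 + 19.256 = 587.36 kJ/kg
Q = ṁ·Δh = 2256 kg/h × 587.36 kJ/kg = 1.3251e+06 kJ/h
|Q| = 368.08 kW

Q = 368 kJ/s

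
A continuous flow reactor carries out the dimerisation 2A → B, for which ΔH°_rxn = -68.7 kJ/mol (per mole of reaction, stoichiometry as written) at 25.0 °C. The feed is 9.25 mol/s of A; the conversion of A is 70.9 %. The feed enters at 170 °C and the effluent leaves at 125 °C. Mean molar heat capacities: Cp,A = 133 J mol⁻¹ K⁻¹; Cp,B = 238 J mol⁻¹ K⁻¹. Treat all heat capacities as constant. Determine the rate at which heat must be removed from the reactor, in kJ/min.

Extent of reaction ξ = 0.709 × 9.25 / 2 = 3.2791 mol/s
Reaction term: ξ·ΔH°_rxn = 3.2791 × -68.7 = -225.28 kJ/s
Sensible, feed 170→25 °C: -178.39 kJ/s
Outlet flows (mol/s): A 2.6918, B 3.2791
Sensible, products 25→125 °C: 113.84 kJ/s
Q = ΔH = -289.82 kJ/s = -289.82 kW
Heat removed = 17389 kJ/min

Q_out = 17400 kJ/min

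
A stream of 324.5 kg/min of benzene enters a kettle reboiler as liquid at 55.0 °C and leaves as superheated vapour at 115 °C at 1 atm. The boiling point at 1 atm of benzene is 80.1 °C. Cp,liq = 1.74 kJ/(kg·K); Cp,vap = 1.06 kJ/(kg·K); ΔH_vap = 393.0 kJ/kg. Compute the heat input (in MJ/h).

Q = 9220 MJ/h

liquid 55.0→80.1 °C: 43.674 kJ/kg
vaporisation at 80.1 °C: 393 kJ/kg
vapour 80.1→115 °C: 36.994 kJ/kg
Δh = 43.674 + 393 + 36.994 = 473.67 kJ/kg
Q = ṁ·Δh = 324.5 kg/min × 473.67 kJ/kg = 153710 kJ/min
|Q| = 2561.8 kW = 9222.3 MJ/h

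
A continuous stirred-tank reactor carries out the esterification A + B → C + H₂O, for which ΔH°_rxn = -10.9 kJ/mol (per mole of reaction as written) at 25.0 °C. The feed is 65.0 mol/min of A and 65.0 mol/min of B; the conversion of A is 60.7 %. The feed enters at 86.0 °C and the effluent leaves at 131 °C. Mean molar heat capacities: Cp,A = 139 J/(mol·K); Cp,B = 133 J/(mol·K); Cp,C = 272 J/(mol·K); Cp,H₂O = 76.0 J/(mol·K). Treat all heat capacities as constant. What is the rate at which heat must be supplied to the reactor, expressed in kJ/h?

Extent of reaction ξ = 0.607 × 65.0 = 39.455 mol/min
Reaction term: ξ·ΔH°_rxn = 39.455 × -10.9 = -430.06 kJ/min
Sensible, feed 86.0→25 °C: -1078.5 kJ/min
Outlet flows (mol/min): A 25.545, B 25.545, C 39.455, H₂O 39.455
Sensible, products 25→131 °C: 2191.9 kJ/min
Q = ΔH = 683.39 kJ/min = 11.39 kW
Heat supplied = 41003 kJ/h

Q_in = 41000 kJ/h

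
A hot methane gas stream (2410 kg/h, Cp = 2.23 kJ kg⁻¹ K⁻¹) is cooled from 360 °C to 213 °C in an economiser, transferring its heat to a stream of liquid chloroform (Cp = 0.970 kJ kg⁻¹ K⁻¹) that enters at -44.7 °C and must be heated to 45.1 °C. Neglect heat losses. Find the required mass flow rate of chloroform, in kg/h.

Heat released by hot stream: Q = 2410 × 2.23 × (360 − 213) = 790020 kJ/h
Energy balance on cold side (adiabatic exchanger): Q = ṁ_c·Cp_c·(T_c,out − T_c,in)
ṁ_c = 790020 / [0.970 × (45.1 − -44.7)] = 9069.7 kg/h

ṁ_c = 9070 kg/h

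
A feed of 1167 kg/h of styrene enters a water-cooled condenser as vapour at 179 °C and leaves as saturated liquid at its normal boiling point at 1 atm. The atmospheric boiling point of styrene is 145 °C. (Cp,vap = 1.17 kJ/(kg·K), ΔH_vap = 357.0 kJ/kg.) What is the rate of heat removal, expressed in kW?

Q_c = 129 kW

vapour 179→145 °C: -39.78 kJ/kg
condensation at 145 °C: -357 kJ/kg
Δh = -39.78 + -357 = -396.78 kJ/kg
Q = ṁ·Δh = 1167 kg/h × -396.78 kJ/kg = -463040 kJ/h
|Q| = 128.62 kW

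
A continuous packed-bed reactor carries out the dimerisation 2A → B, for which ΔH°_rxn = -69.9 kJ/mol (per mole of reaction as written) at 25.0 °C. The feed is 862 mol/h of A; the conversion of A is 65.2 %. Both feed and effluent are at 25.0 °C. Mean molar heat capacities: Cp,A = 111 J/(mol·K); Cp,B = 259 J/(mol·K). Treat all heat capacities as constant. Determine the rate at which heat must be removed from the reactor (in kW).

Extent of reaction ξ = 0.652 × 862 / 2 = 281.01 mol/h
Reaction term: ξ·ΔH°_rxn = 281.01 × -69.9 = -19643 kJ/h
Q = ΔH = -19643 kJ/h = -5.4563 kW
Heat removed = 5.4563 kW

Q_out = 5.46 kW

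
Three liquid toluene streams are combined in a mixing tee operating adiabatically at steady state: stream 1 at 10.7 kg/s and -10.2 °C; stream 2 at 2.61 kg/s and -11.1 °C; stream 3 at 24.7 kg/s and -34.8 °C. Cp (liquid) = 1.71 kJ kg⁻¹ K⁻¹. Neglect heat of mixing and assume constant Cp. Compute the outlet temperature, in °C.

Adiabatic, steady state ⇒ Σ ṁᵢCp,ᵢ(T_out − Tᵢ) = 0
Σ ṁᵢCp,ᵢTᵢ = 10.7×1.71×-10.2 + 2.61×1.71×-11.1 + 24.7×1.71×-34.8 = -1706
Σ ṁᵢCp,ᵢ = 10.7×1.71 + 2.61×1.71 + 24.7×1.71 = 64.997
T_out = -1706 / 64.997 = -26.248 °C

T_out = -26.2 °C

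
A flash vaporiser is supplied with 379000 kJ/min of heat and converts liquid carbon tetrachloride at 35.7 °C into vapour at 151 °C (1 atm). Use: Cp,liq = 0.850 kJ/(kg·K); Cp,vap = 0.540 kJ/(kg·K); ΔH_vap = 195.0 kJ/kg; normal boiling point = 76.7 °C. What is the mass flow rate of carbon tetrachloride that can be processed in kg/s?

ṁ = 23.4 kg/s

Δh = 0.850×(76.7−35.7) + 195.0 + 0.540×(151−76.7) = 269.97 kJ/kg
Q = 379000 kJ/min = 6316.7 kJ/s = 6316.7 kJ/s
ṁ = Q/Δh = 6316.7 / 269.97 = 23.397 kg/s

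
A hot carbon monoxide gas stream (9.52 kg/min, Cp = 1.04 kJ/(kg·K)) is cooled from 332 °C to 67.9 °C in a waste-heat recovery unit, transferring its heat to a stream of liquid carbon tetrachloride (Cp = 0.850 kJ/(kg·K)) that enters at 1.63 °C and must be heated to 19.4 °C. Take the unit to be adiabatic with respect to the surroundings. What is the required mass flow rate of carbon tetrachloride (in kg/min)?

ṁ_c = 173 kg/min

Heat released by hot stream: Q = 9.52 × 1.04 × (332 − 67.9) = 2614.8 kJ/min
Energy balance on cold side (adiabatic exchanger): Q = ṁ_c·Cp_c·(T_c,out − T_c,in)
ṁ_c = 2614.8 / [0.850 × (19.4 − 1.63)] = 173.11 kg/min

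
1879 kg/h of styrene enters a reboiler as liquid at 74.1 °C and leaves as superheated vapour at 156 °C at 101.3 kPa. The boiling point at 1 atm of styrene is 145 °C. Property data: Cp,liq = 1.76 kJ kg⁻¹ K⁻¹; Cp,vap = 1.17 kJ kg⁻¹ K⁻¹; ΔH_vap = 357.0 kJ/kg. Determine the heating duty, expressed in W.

liquid 74.1→145 °C: 124.78 kJ/kg
vaporisation at 145 °C: 357 kJ/kg
vapour 145→156 °C: 12.87 kJ/kg
Δh = 124.78 + 357 + 12.87 = 494.65 kJ/kg
Q = ṁ·Δh = 1879 kg/h × 494.65 kJ/kg = 929450 kJ/h
|Q| = 258.18 kW = 258180 W

Q = 258000 W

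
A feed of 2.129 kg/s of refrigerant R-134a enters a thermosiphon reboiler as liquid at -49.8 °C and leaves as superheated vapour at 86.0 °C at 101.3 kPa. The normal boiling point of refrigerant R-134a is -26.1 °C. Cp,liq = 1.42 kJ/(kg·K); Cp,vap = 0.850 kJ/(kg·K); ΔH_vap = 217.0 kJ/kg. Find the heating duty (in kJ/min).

liquid -49.8→-26.1 °C: 33.654 kJ/kg
vaporisation at -26.1 °C: 217 kJ/kg
vapour -26.1→86.0 °C: 95.285 kJ/kg
Δh = 33.654 + 217 + 95.285 = 345.94 kJ/kg
Q = ṁ·Δh = 2.129 kg/s × 345.94 kJ/kg = 736.5 kJ/s
|Q| = 736.5 kW = 44190 kJ/min

Q = 44200 kJ/min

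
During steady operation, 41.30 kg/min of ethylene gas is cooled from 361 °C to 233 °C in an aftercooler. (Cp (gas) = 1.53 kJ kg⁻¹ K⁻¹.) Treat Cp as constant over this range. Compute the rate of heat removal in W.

Q_c = 135000 W

Q = ṁ·Cp·ΔT = 41.30 × 1.53 × (233 − 361) = -8088.2 kJ/min
Converting: 8088.2 / 60 s = 134.8 kW
Cooling duty = 134800 W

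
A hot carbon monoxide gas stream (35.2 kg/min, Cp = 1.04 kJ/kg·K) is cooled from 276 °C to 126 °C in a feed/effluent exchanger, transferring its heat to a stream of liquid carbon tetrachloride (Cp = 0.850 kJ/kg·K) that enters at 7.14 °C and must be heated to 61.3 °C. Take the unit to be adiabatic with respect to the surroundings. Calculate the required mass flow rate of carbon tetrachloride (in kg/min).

Heat released by hot stream: Q = 35.2 × 1.04 × (276 − 126) = 5491.2 kJ/min
Energy balance on cold side (adiabatic exchanger): Q = ṁ_c·Cp_c·(T_c,out − T_c,in)
ṁ_c = 5491.2 / [0.850 × (61.3 − 7.14)] = 119.28 kg/min

ṁ_c = 119 kg/min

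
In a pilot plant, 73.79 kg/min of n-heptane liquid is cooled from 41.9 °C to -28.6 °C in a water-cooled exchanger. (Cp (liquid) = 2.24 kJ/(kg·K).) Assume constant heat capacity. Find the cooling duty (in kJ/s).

Q_c = 194 kJ/s

Q = ṁ·Cp·ΔT = 73.79 × 2.24 × (-28.6 − 41.9) = -11653 kJ/min
Converting: 11653 / 60 s = 194.22 kW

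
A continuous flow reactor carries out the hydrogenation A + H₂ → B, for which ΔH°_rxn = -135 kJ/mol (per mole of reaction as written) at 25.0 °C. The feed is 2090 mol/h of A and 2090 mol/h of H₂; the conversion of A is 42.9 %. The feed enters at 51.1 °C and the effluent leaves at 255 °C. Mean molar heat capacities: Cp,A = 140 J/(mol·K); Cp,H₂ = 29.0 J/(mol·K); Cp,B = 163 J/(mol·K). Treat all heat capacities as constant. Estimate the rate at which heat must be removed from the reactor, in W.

Extent of reaction ξ = 0.429 × 2090 = 896.61 mol/h
Reaction term: ξ·ΔH°_rxn = 896.61 × -135 = -121040 kJ/h
Sensible, feed 51.1→25 °C: -9218.8 kJ/h
Outlet flows (mol/h): A 1193.4, H₂ 1193.4, B 896.61
Sensible, products 25→255 °C: 80001 kJ/h
Q = ΔH = -50260 kJ/h = -13.961 kW
Heat removed = 13961 W

Q_out = 14000 W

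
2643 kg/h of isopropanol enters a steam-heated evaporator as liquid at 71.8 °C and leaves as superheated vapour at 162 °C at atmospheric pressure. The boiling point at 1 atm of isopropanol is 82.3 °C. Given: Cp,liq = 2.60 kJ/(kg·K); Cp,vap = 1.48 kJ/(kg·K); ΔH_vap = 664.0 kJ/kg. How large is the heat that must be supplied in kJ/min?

Q = 35600 kJ/min

liquid 71.8→82.3 °C: 27.3 kJ/kg
vaporisation at 82.3 °C: 664 kJ/kg
vapour 82.3→162 °C: 117.96 kJ/kg
Δh = 27.3 + 664 + 117.96 = 809.26 kJ/kg
Q = ṁ·Δh = 2643 kg/h × 809.26 kJ/kg = 2.1389e+06 kJ/h
|Q| = 594.13 kW = 35648 kJ/min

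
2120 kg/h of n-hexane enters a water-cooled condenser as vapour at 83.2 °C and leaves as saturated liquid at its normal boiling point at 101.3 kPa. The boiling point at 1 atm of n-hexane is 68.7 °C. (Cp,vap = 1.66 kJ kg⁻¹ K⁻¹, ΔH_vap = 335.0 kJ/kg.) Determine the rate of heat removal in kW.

vapour 83.2→68.7 °C: -24.07 kJ/kg
condensation at 68.7 °C: -335 kJ/kg
Δh = -24.07 + -335 = -359.07 kJ/kg
Q = ṁ·Δh = 2120 kg/h × -359.07 kJ/kg = -761230 kJ/h
|Q| = 211.45 kW

Q_c = 211 kW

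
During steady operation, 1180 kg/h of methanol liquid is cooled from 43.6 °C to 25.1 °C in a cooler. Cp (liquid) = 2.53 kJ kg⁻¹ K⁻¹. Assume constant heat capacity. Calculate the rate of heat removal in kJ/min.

Q = ṁ·Cp·ΔT = 1180 × 2.53 × (25.1 − 43.6) = -55230 kJ/h
Converting: 55230 / 3600 s = 15.342 kW
Cooling duty = 920.5 kJ/min

Q_c = 920 kJ/min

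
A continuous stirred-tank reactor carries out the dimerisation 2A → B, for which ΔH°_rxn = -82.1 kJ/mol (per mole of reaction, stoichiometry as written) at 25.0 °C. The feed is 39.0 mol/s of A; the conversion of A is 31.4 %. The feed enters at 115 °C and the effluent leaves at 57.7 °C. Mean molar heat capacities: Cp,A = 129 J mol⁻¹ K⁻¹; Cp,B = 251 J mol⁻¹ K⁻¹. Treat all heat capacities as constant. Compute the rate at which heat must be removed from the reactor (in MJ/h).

Q_out = 2850 MJ/h

Extent of reaction ξ = 0.314 × 39.0 / 2 = 6.123 mol/s
Reaction term: ξ·ΔH°_rxn = 6.123 × -82.1 = -502.7 kJ/s
Sensible, feed 115→25 °C: -452.79 kJ/s
Outlet flows (mol/s): A 26.754, B 6.123
Sensible, products 25→57.7 °C: 163.11 kJ/s
Q = ΔH = -792.38 kJ/s = -792.38 kW
Heat removed = 2852.6 MJ/h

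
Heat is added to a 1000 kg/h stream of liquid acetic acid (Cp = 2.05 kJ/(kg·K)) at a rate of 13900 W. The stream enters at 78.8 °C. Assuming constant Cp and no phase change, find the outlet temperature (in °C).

T_out = 103 °C

Q = 13900 W = 50040 kJ/h
ΔT = Q/(ṁ·Cp) = 50040/(1000×2.05) = 24.41 K
T_out = 78.8 + 24.41 = 103.21 °C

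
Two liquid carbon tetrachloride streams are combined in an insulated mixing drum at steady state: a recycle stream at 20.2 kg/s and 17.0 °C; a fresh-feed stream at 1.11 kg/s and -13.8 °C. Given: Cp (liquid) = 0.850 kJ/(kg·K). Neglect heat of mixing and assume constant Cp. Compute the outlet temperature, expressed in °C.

T_out = 15.4 °C

No heat crosses the boundary, so H_out = H_in.
Σ ṁᵢCp,ᵢTᵢ = 20.2×0.850×17.0 + 1.11×0.850×-13.8 = 278.87
Σ ṁᵢCp,ᵢ = 20.2×0.850 + 1.11×0.850 = 18.113
T_out = 278.87 / 18.113 = 15.396 °C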